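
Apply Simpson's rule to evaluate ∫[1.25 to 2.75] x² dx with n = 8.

f(x) = x²
a = 1.25, b = 2.75, n = 8
h = (b - a)/n = 0.187500

Simpson's rule: (h/3)[f(x₀) + 4f(x₁) + 2f(x₂) + ... + f(xₙ)]

x_0 = 1.2500, f(x_0) = 1.562500, coefficient = 1
x_1 = 1.4375, f(x_1) = 2.066406, coefficient = 4
x_2 = 1.6250, f(x_2) = 2.640625, coefficient = 2
x_3 = 1.8125, f(x_3) = 3.285156, coefficient = 4
x_4 = 2.0000, f(x_4) = 4.000000, coefficient = 2
x_5 = 2.1875, f(x_5) = 4.785156, coefficient = 4
x_6 = 2.3750, f(x_6) = 5.640625, coefficient = 2
x_7 = 2.5625, f(x_7) = 6.566406, coefficient = 4
x_8 = 2.7500, f(x_8) = 7.562500, coefficient = 1

I ≈ (0.187500/3) × 100.500000 = 6.281250
Exact value: 6.281250
Error: 0.000000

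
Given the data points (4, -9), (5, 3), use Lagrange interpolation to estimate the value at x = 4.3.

Lagrange interpolation formula:
P(x) = Σ yᵢ × Lᵢ(x)
where Lᵢ(x) = Π_{j≠i} (x - xⱼ)/(xᵢ - xⱼ)

L_0(4.3) = (4.3 - 5)/(4 - 5) = 0.700000
L_1(4.3) = (4.3 - 4)/(5 - 4) = 0.300000

P(4.3) = (-9)×L_0(4.3) + 3×L_1(4.3)
P(4.3) = -5.400000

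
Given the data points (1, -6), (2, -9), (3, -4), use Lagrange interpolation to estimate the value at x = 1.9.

Lagrange interpolation formula:
P(x) = Σ yᵢ × Lᵢ(x)
where Lᵢ(x) = Π_{j≠i} (x - xⱼ)/(xᵢ - xⱼ)

L_0(1.9) = (1.9 - 2)/(1 - 2) × (1.9 - 3)/(1 - 3) = 0.055000
L_1(1.9) = (1.9 - 1)/(2 - 1) × (1.9 - 3)/(2 - 3) = 0.990000
L_2(1.9) = (1.9 - 1)/(3 - 1) × (1.9 - 2)/(3 - 2) = -0.045000

P(1.9) = (-6)×L_0(1.9) + (-9)×L_1(1.9) + (-4)×L_2(1.9)
P(1.9) = -9.060000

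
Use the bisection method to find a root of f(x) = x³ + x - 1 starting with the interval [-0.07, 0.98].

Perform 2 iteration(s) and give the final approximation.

f(x) = x³ + x - 1
Initial interval: [-0.07, 0.98]

Iteration 1:
  c_1 = (-0.070000 + 0.980000)/2 = 0.455000
  f(c_1) = f(0.455000) = -0.450804
  f(a) × f(c) ≥ 0, new interval: [0.455000, 0.980000]
Iteration 2:
  c_2 = (0.455000 + 0.980000)/2 = 0.717500
  f(c_2) = f(0.717500) = 0.086873
  f(a) × f(c) < 0, new interval: [0.455000, 0.717500]

After 2 iteration(s), the approximation is c_2 = 0.717500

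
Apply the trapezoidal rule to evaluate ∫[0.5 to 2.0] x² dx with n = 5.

f(x) = x²
a = 0.5, b = 2.0, n = 5
h = (b - a)/n = 0.300000

Trapezoidal rule: (h/2)[f(x₀) + 2f(x₁) + 2f(x₂) + ... + f(xₙ)]

x_0 = 0.5000, f(x_0) = 0.250000, coefficient = 1
x_1 = 0.8000, f(x_1) = 0.640000, coefficient = 2
x_2 = 1.1000, f(x_2) = 1.210000, coefficient = 2
x_3 = 1.4000, f(x_3) = 1.960000, coefficient = 2
x_4 = 1.7000, f(x_4) = 2.890000, coefficient = 2
x_5 = 2.0000, f(x_5) = 4.000000, coefficient = 1

I ≈ (0.300000/2) × 17.650000 = 2.647500
Exact value: 2.625000
Error: 0.022500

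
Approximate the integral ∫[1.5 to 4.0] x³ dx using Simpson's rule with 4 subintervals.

f(x) = x³
a = 1.5, b = 4.0, n = 4
h = (b - a)/n = 0.625000

Simpson's rule: (h/3)[f(x₀) + 4f(x₁) + 2f(x₂) + ... + f(xₙ)]

x_0 = 1.5000, f(x_0) = 3.375000, coefficient = 1
x_1 = 2.1250, f(x_1) = 9.595703, coefficient = 4
x_2 = 2.7500, f(x_2) = 20.796875, coefficient = 2
x_3 = 3.3750, f(x_3) = 38.443359, coefficient = 4
x_4 = 4.0000, f(x_4) = 64.000000, coefficient = 1

I ≈ (0.625000/3) × 301.125000 = 62.734375
Exact value: 62.734375
Error: 0.000000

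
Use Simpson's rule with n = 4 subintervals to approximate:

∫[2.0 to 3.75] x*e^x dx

f(x) = x*e^x
a = 2.0, b = 3.75, n = 4
h = (b - a)/n = 0.437500

Simpson's rule: (h/3)[f(x₀) + 4f(x₁) + 2f(x₂) + ... + f(xₙ)]

x_0 = 2.0000, f(x_0) = 14.778112, coefficient = 1
x_1 = 2.4375, f(x_1) = 27.895710, coefficient = 4
x_2 = 2.8750, f(x_2) = 50.960594, coefficient = 2
x_3 = 3.3125, f(x_3) = 90.940295, coefficient = 4
x_4 = 3.7500, f(x_4) = 159.454058, coefficient = 1

I ≈ (0.437500/3) × 751.497379 = 109.593368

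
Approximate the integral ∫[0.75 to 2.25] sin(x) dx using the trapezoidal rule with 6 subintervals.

f(x) = sin(x)
a = 0.75, b = 2.25, n = 6
h = (b - a)/n = 0.250000

Trapezoidal rule: (h/2)[f(x₀) + 2f(x₁) + 2f(x₂) + ... + f(xₙ)]

x_0 = 0.7500, f(x_0) = 0.681639, coefficient = 1
x_1 = 1.0000, f(x_1) = 0.841471, coefficient = 2
x_2 = 1.2500, f(x_2) = 0.948985, coefficient = 2
x_3 = 1.5000, f(x_3) = 0.997495, coefficient = 2
x_4 = 1.7500, f(x_4) = 0.983986, coefficient = 2
x_5 = 2.0000, f(x_5) = 0.909297, coefficient = 2
x_6 = 2.2500, f(x_6) = 0.778073, coefficient = 1

I ≈ (0.250000/2) × 10.822180 = 1.352772
Exact value: 1.359862
Error: 0.007090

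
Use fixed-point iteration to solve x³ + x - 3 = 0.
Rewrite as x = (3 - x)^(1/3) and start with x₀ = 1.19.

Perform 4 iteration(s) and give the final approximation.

Equation: x³ + x - 3 = 0
Fixed-point form: x = (3 - x)^(1/3)
x₀ = 1.19

x_1 = g(1.190000) = 1.218689
x_2 = g(1.218689) = 1.212216
x_3 = g(1.212216) = 1.213682
x_4 = g(1.213682) = 1.213350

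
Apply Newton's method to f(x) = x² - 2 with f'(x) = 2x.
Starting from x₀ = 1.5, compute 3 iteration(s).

f(x) = x² - 2
f'(x) = 2x
x₀ = 1.5

Newton-Raphson formula: x_{n+1} = x_n - f(x_n)/f'(x_n)

Iteration 1:
  f(1.500000) = 0.250000
  f'(1.500000) = 3.000000
  x_1 = 1.500000 - 0.250000/3.000000 = 1.416667
Iteration 2:
  f(1.416667) = 0.006944
  f'(1.416667) = 2.833333
  x_2 = 1.416667 - 0.006944/2.833333 = 1.414216
Iteration 3:
  f(1.414216) = 0.000006
  f'(1.414216) = 2.828431
  x_3 = 1.414216 - 0.000006/2.828431 = 1.414214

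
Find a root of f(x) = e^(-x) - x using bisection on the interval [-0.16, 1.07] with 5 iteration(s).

f(x) = e^(-x) - x
Initial interval: [-0.16, 1.07]

Iteration 1:
  c_1 = (-0.160000 + 1.070000)/2 = 0.455000
  f(c_1) = f(0.455000) = 0.179448
  f(a) × f(c) ≥ 0, new interval: [0.455000, 1.070000]
Iteration 2:
  c_2 = (0.455000 + 1.070000)/2 = 0.762500
  f(c_2) = f(0.762500) = -0.296001
  f(a) × f(c) < 0, new interval: [0.455000, 0.762500]
Iteration 3:
  c_3 = (0.455000 + 0.762500)/2 = 0.608750
  f(c_3) = f(0.608750) = -0.064720
  f(a) × f(c) < 0, new interval: [0.455000, 0.608750]
Iteration 4:
  c_4 = (0.455000 + 0.608750)/2 = 0.531875
  f(c_4) = f(0.531875) = 0.055627
  f(a) × f(c) ≥ 0, new interval: [0.531875, 0.608750]
Iteration 5:
  c_5 = (0.531875 + 0.608750)/2 = 0.570312
  f(c_5) = f(0.570312) = -0.004964
  f(a) × f(c) < 0, new interval: [0.531875, 0.570312]

After 5 iteration(s), the approximation is c_5 = 0.570312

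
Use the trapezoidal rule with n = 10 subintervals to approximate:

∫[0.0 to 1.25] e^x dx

f(x) = e^x
a = 0.0, b = 1.25, n = 10
h = (b - a)/n = 0.125000

Trapezoidal rule: (h/2)[f(x₀) + 2f(x₁) + 2f(x₂) + ... + f(xₙ)]

x_0 = 0.0000, f(x_0) = 1.000000, coefficient = 1
x_1 = 0.1250, f(x_1) = 1.133148, coefficient = 2
x_2 = 0.2500, f(x_2) = 1.284025, coefficient = 2
x_3 = 0.3750, f(x_3) = 1.454991, coefficient = 2
x_4 = 0.5000, f(x_4) = 1.648721, coefficient = 2
x_5 = 0.6250, f(x_5) = 1.868246, coefficient = 2
x_6 = 0.7500, f(x_6) = 2.117000, coefficient = 2
x_7 = 0.8750, f(x_7) = 2.398875, coefficient = 2
x_8 = 1.0000, f(x_8) = 2.718282, coefficient = 2
x_9 = 1.1250, f(x_9) = 3.080217, coefficient = 2
x_10 = 1.2500, f(x_10) = 3.490343, coefficient = 1

I ≈ (0.125000/2) × 39.897356 = 2.493585
Exact value: 2.490343
Error: 0.003242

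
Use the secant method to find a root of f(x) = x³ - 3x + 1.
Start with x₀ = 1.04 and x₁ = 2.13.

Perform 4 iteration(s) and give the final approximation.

f(x) = x³ - 3x + 1
x₀ = 1.04, x₁ = 2.13

Secant formula: x_{n+1} = x_n - f(x_n)(x_n - x_{n-1})/(f(x_n) - f(x_{n-1}))

Iteration 1:
  f(1.040000) = -0.995136
  f(2.130000) = 4.273597
  x_2 = 2.130000 - 4.273597×(2.130000 - 1.040000)/(4.273597 - (-0.995136))
       = 1.245875
Iteration 2:
  f(2.130000) = 4.273597
  f(1.245875) = -0.803773
  x_3 = 1.245875 - (-0.803773)×(1.245875 - 2.130000)/(-0.803773 - 4.273597)
       = 1.385836
Iteration 3:
  f(1.245875) = -0.803773
  f(1.385836) = -0.495952
  x_4 = 1.385836 - (-0.495952)×(1.385836 - 1.245875)/(-0.495952 - (-0.803773))
       = 1.611338
Iteration 4:
  f(1.385836) = -0.495952
  f(1.611338) = 0.349682
  x_5 = 1.611338 - 0.349682×(1.611338 - 1.385836)/(0.349682 - (-0.495952))
       = 1.518090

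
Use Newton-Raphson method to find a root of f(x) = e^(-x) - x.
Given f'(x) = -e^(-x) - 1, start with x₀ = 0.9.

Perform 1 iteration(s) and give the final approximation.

f(x) = e^(-x) - x
f'(x) = -e^(-x) - 1
x₀ = 0.9

Newton-Raphson formula: x_{n+1} = x_n - f(x_n)/f'(x_n)

Iteration 1:
  f(0.900000) = -0.493430
  f'(0.900000) = -1.406570
  x_1 = 0.900000 - (-0.493430)/(-1.406570) = 0.549196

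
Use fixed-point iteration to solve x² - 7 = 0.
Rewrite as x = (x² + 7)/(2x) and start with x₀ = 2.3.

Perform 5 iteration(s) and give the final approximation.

Equation: x² - 7 = 0
Fixed-point form: x = (x² + 7)/(2x)
x₀ = 2.3

x_1 = g(2.300000) = 2.671739
x_2 = g(2.671739) = 2.645878
x_3 = g(2.645878) = 2.645751
x_4 = g(2.645751) = 2.645751
x_5 = g(2.645751) = 2.645751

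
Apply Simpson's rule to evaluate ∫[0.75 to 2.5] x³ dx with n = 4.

f(x) = x³
a = 0.75, b = 2.5, n = 4
h = (b - a)/n = 0.437500

Simpson's rule: (h/3)[f(x₀) + 4f(x₁) + 2f(x₂) + ... + f(xₙ)]

x_0 = 0.7500, f(x_0) = 0.421875, coefficient = 1
x_1 = 1.1875, f(x_1) = 1.674561, coefficient = 4
x_2 = 1.6250, f(x_2) = 4.291016, coefficient = 2
x_3 = 2.0625, f(x_3) = 8.773682, coefficient = 4
x_4 = 2.5000, f(x_4) = 15.625000, coefficient = 1

I ≈ (0.437500/3) × 66.421875 = 9.686523
Exact value: 9.686523
Error: 0.000000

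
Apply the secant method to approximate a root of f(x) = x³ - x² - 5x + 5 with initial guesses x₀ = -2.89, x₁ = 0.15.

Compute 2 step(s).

f(x) = x³ - x² - 5x + 5
x₀ = -2.89, x₁ = 0.15

Secant formula: x_{n+1} = x_n - f(x_n)(x_n - x_{n-1})/(f(x_n) - f(x_{n-1}))

Iteration 1:
  f(-2.890000) = -13.039669
  f(0.150000) = 4.230875
  x_2 = 0.150000 - 4.230875×(0.150000 - (-2.890000))/(4.230875 - (-13.039669))
       = -0.594728
Iteration 2:
  f(0.150000) = 4.230875
  f(-0.594728) = 7.409583
  x_3 = -0.594728 - 7.409583×(-0.594728 - 0.150000)/(7.409583 - 4.230875)
       = 1.141237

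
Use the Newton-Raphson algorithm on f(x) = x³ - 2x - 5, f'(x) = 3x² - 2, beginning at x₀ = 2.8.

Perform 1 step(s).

f(x) = x³ - 2x - 5
f'(x) = 3x² - 2
x₀ = 2.8

Newton-Raphson formula: x_{n+1} = x_n - f(x_n)/f'(x_n)

Iteration 1:
  f(2.800000) = 11.352000
  f'(2.800000) = 21.520000
  x_1 = 2.800000 - 11.352000/21.520000 = 2.272491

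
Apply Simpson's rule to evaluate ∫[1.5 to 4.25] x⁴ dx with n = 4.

f(x) = x⁴
a = 1.5, b = 4.25, n = 4
h = (b - a)/n = 0.687500

Simpson's rule: (h/3)[f(x₀) + 4f(x₁) + 2f(x₂) + ... + f(xₙ)]

x_0 = 1.5000, f(x_0) = 5.062500, coefficient = 1
x_1 = 2.1875, f(x_1) = 22.897720, coefficient = 4
x_2 = 2.8750, f(x_2) = 68.320557, coefficient = 2
x_3 = 3.5625, f(x_3) = 161.071793, coefficient = 4
x_4 = 4.2500, f(x_4) = 326.253906, coefficient = 1

I ≈ (0.687500/3) × 1203.835571 = 275.878985
Exact value: 275.797070
Error: 0.081915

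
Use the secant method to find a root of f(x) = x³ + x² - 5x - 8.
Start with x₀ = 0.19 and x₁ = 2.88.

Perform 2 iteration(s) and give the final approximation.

f(x) = x³ + x² - 5x - 8
x₀ = 0.19, x₁ = 2.88

Secant formula: x_{n+1} = x_n - f(x_n)(x_n - x_{n-1})/(f(x_n) - f(x_{n-1}))

Iteration 1:
  f(0.190000) = -8.907041
  f(2.880000) = 9.782272
  x_2 = 2.880000 - 9.782272×(2.880000 - 0.190000)/(9.782272 - (-8.907041))
       = 1.472013
Iteration 2:
  f(2.880000) = 9.782272
  f(1.472013) = -10.003653
  x_3 = 1.472013 - (-10.003653)×(1.472013 - 2.880000)/(-10.003653 - 9.782272)
       = 2.183883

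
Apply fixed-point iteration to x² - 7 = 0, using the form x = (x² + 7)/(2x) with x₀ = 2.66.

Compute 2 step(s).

Equation: x² - 7 = 0
Fixed-point form: x = (x² + 7)/(2x)
x₀ = 2.66

x_1 = g(2.660000) = 2.645789
x_2 = g(2.645789) = 2.645751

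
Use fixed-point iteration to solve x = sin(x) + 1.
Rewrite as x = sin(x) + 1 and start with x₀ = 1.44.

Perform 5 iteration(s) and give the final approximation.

Equation: x = sin(x) + 1
Fixed-point form: x = sin(x) + 1
x₀ = 1.44

x_1 = g(1.440000) = 1.991458
x_2 = g(1.991458) = 1.912819
x_3 = g(1.912819) = 1.942078
x_4 = g(1.942078) = 1.931863
x_5 = g(1.931863) = 1.935521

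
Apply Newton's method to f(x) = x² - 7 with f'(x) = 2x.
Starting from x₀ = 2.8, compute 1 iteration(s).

f(x) = x² - 7
f'(x) = 2x
x₀ = 2.8

Newton-Raphson formula: x_{n+1} = x_n - f(x_n)/f'(x_n)

Iteration 1:
  f(2.800000) = 0.840000
  f'(2.800000) = 5.600000
  x_1 = 2.800000 - 0.840000/5.600000 = 2.650000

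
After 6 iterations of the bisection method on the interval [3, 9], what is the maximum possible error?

Bisection error bound: |error| ≤ (b-a)/2^n
|error| ≤ (9 - 3)/2^6 = 6/2^6
|error| ≤ 0.0937500000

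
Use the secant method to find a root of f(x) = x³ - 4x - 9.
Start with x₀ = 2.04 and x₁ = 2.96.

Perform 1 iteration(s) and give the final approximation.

f(x) = x³ - 4x - 9
x₀ = 2.04, x₁ = 2.96

Secant formula: x_{n+1} = x_n - f(x_n)(x_n - x_{n-1})/(f(x_n) - f(x_{n-1}))

Iteration 1:
  f(2.040000) = -8.670336
  f(2.960000) = 5.094336
  x_2 = 2.960000 - 5.094336×(2.960000 - 2.040000)/(5.094336 - (-8.670336))
       = 2.619506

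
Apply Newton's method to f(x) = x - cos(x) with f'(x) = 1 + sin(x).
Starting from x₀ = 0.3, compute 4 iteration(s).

f(x) = x - cos(x)
f'(x) = 1 + sin(x)
x₀ = 0.3

Newton-Raphson formula: x_{n+1} = x_n - f(x_n)/f'(x_n)

Iteration 1:
  f(0.300000) = -0.655336
  f'(0.300000) = 1.295520
  x_1 = 0.300000 - (-0.655336)/1.295520 = 0.805848
Iteration 2:
  f(0.805848) = 0.113349
  f'(0.805848) = 1.721418
  x_2 = 0.805848 - 0.113349/1.721418 = 0.740002
Iteration 3:
  f(0.740002) = 0.001535
  f'(0.740002) = 1.674289
  x_3 = 0.740002 - 0.001535/1.674289 = 0.739085
Iteration 4:
  f(0.739085) = 0.000000
  f'(0.739085) = 1.673612
  x_4 = 0.739085 - 0.000000/1.673612 = 0.739085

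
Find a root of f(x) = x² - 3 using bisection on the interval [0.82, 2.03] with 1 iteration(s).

f(x) = x² - 3
Initial interval: [0.82, 2.03]

Iteration 1:
  c_1 = (0.820000 + 2.030000)/2 = 1.425000
  f(c_1) = f(1.425000) = -0.969375
  f(a) × f(c) ≥ 0, new interval: [1.425000, 2.030000]

After 1 iteration(s), the approximation is c_1 = 1.425000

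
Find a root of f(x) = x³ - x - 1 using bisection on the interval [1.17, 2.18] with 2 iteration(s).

f(x) = x³ - x - 1
Initial interval: [1.17, 2.18]

Iteration 1:
  c_1 = (1.170000 + 2.180000)/2 = 1.675000
  f(c_1) = f(1.675000) = 2.024422
  f(a) × f(c) < 0, new interval: [1.170000, 1.675000]
Iteration 2:
  c_2 = (1.170000 + 1.675000)/2 = 1.422500
  f(c_2) = f(1.422500) = 0.455938
  f(a) × f(c) < 0, new interval: [1.170000, 1.422500]

After 2 iteration(s), the approximation is c_2 = 1.422500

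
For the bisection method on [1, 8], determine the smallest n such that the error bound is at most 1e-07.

We need (b-a)/2^n ≤ 1e-07
(8 - 1)/2^n ≤ 1e-07
7/2^n ≤ 1e-07
2^n ≥ 70000000
n ≥ log₂(70000000) = 26.06
n ≥ 27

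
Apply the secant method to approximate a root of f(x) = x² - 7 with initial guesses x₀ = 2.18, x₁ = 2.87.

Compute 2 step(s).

f(x) = x² - 7
x₀ = 2.18, x₁ = 2.87

Secant formula: x_{n+1} = x_n - f(x_n)(x_n - x_{n-1})/(f(x_n) - f(x_{n-1}))

Iteration 1:
  f(2.180000) = -2.247600
  f(2.870000) = 1.236900
  x_2 = 2.870000 - 1.236900×(2.870000 - 2.180000)/(1.236900 - (-2.247600))
       = 2.625069
Iteration 2:
  f(2.870000) = 1.236900
  f(2.625069) = -0.109011
  x_3 = 2.625069 - (-0.109011)×(2.625069 - 2.870000)/(-0.109011 - 1.236900)
       = 2.644907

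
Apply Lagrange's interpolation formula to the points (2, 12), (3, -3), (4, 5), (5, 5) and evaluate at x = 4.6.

Lagrange interpolation formula:
P(x) = Σ yᵢ × Lᵢ(x)
where Lᵢ(x) = Π_{j≠i} (x - xⱼ)/(xᵢ - xⱼ)

L_0(4.6) = (4.6 - 3)/(2 - 3) × (4.6 - 4)/(2 - 4) × (4.6 - 5)/(2 - 5) = 0.064000
L_1(4.6) = (4.6 - 2)/(3 - 2) × (4.6 - 4)/(3 - 4) × (4.6 - 5)/(3 - 5) = -0.312000
L_2(4.6) = (4.6 - 2)/(4 - 2) × (4.6 - 3)/(4 - 3) × (4.6 - 5)/(4 - 5) = 0.832000
L_3(4.6) = (4.6 - 2)/(5 - 2) × (4.6 - 3)/(5 - 3) × (4.6 - 4)/(5 - 4) = 0.416000

P(4.6) = 12×L_0(4.6) + (-3)×L_1(4.6) + 5×L_2(4.6) + 5×L_3(4.6)
P(4.6) = 7.944000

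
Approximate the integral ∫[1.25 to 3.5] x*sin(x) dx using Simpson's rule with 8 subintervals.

f(x) = x*sin(x)
a = 1.25, b = 3.5, n = 8
h = (b - a)/n = 0.281250

Simpson's rule: (h/3)[f(x₀) + 4f(x₁) + 2f(x₂) + ... + f(xₙ)]

x_0 = 1.2500, f(x_0) = 1.186231, coefficient = 1
x_1 = 1.5312, f(x_1) = 1.530053, coefficient = 4
x_2 = 1.8125, f(x_2) = 1.759814, coefficient = 2
x_3 = 2.0938, f(x_3) = 1.813916, coefficient = 4
x_4 = 2.3750, f(x_4) = 1.647502, coefficient = 2
x_5 = 2.6562, f(x_5) = 1.239171, coefficient = 4
x_6 = 2.9375, f(x_6) = 0.595369, coefficient = 2
x_7 = 3.2188, f(x_7) = -0.248104, coefficient = 4
x_8 = 3.5000, f(x_8) = -1.227741, coefficient = 1

I ≈ (0.281250/3) × 25.304001 = 2.372250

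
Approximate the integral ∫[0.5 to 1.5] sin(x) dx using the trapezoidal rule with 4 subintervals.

f(x) = sin(x)
a = 0.5, b = 1.5, n = 4
h = (b - a)/n = 0.250000

Trapezoidal rule: (h/2)[f(x₀) + 2f(x₁) + 2f(x₂) + ... + f(xₙ)]

x_0 = 0.5000, f(x_0) = 0.479426, coefficient = 1
x_1 = 0.7500, f(x_1) = 0.681639, coefficient = 2
x_2 = 1.0000, f(x_2) = 0.841471, coefficient = 2
x_3 = 1.2500, f(x_3) = 0.948985, coefficient = 2
x_4 = 1.5000, f(x_4) = 0.997495, coefficient = 1

I ≈ (0.250000/2) × 6.421109 = 0.802639
Exact value: 0.806845
Error: 0.004207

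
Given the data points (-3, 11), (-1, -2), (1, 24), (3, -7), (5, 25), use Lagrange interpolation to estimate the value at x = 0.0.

Lagrange interpolation formula:
P(x) = Σ yᵢ × Lᵢ(x)
where Lᵢ(x) = Π_{j≠i} (x - xⱼ)/(xᵢ - xⱼ)

L_0(0.0) = (0.0 - (-1))/(-3 - (-1)) × (0.0 - 1)/(-3 - 1) × (0.0 - 3)/(-3 - 3) × (0.0 - 5)/(-3 - 5) = -0.039062
L_1(0.0) = (0.0 - (-3))/(-1 - (-3)) × (0.0 - 1)/(-1 - 1) × (0.0 - 3)/(-1 - 3) × (0.0 - 5)/(-1 - 5) = 0.468750
L_2(0.0) = (0.0 - (-3))/(1 - (-3)) × (0.0 - (-1))/(1 - (-1)) × (0.0 - 3)/(1 - 3) × (0.0 - 5)/(1 - 5) = 0.703125
L_3(0.0) = (0.0 - (-3))/(3 - (-3)) × (0.0 - (-1))/(3 - (-1)) × (0.0 - 1)/(3 - 1) × (0.0 - 5)/(3 - 5) = -0.156250
L_4(0.0) = (0.0 - (-3))/(5 - (-3)) × (0.0 - (-1))/(5 - (-1)) × (0.0 - 1)/(5 - 1) × (0.0 - 3)/(5 - 3) = 0.023438

P(0.0) = 11×L_0(0.0) + (-2)×L_1(0.0) + 24×L_2(0.0) + (-7)×L_3(0.0) + 25×L_4(0.0)
P(0.0) = 17.187500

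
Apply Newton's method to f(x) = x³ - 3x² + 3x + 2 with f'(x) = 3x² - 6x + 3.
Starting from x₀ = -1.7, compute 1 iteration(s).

f(x) = x³ - 3x² + 3x + 2
f'(x) = 3x² - 6x + 3
x₀ = -1.7

Newton-Raphson formula: x_{n+1} = x_n - f(x_n)/f'(x_n)

Iteration 1:
  f(-1.700000) = -16.683000
  f'(-1.700000) = 21.870000
  x_1 = -1.700000 - (-16.683000)/21.870000 = -0.937174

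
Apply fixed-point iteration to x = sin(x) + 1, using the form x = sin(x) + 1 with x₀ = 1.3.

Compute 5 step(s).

Equation: x = sin(x) + 1
Fixed-point form: x = sin(x) + 1
x₀ = 1.3

x_1 = g(1.300000) = 1.963558
x_2 = g(1.963558) = 1.923856
x_3 = g(1.923856) = 1.938319
x_4 = g(1.938319) = 1.933220
x_5 = g(1.933220) = 1.935040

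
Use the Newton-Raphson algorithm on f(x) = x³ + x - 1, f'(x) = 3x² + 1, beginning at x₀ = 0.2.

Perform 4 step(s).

f(x) = x³ + x - 1
f'(x) = 3x² + 1
x₀ = 0.2

Newton-Raphson formula: x_{n+1} = x_n - f(x_n)/f'(x_n)

Iteration 1:
  f(0.200000) = -0.792000
  f'(0.200000) = 1.120000
  x_1 = 0.200000 - (-0.792000)/1.120000 = 0.907143
Iteration 2:
  f(0.907143) = 0.653638
  f'(0.907143) = 3.468724
  x_2 = 0.907143 - 0.653638/3.468724 = 0.718705
Iteration 3:
  f(0.718705) = 0.089943
  f'(0.718705) = 2.549612
  x_3 = 0.718705 - 0.089943/2.549612 = 0.683428
Iteration 4:
  f(0.683428) = 0.002639
  f'(0.683428) = 2.401222
  x_4 = 0.683428 - 0.002639/2.401222 = 0.682329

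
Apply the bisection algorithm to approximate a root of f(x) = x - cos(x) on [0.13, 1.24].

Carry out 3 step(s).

f(x) = x - cos(x)
Initial interval: [0.13, 1.24]

Iteration 1:
  c_1 = (0.130000 + 1.240000)/2 = 0.685000
  f(c_1) = f(0.685000) = -0.089419
  f(a) × f(c) ≥ 0, new interval: [0.685000, 1.240000]
Iteration 2:
  c_2 = (0.685000 + 1.240000)/2 = 0.962500
  f(c_2) = f(0.962500) = 0.391030
  f(a) × f(c) < 0, new interval: [0.685000, 0.962500]
Iteration 3:
  c_3 = (0.685000 + 0.962500)/2 = 0.823750
  f(c_3) = f(0.823750) = 0.144275
  f(a) × f(c) < 0, new interval: [0.685000, 0.823750]

After 3 iteration(s), the approximation is c_3 = 0.823750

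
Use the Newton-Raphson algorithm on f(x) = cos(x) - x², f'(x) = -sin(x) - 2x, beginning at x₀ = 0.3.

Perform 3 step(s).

f(x) = cos(x) - x²
f'(x) = -sin(x) - 2x
x₀ = 0.3

Newton-Raphson formula: x_{n+1} = x_n - f(x_n)/f'(x_n)

Iteration 1:
  f(0.300000) = 0.865336
  f'(0.300000) = -0.895520
  x_1 = 0.300000 - 0.865336/(-0.895520) = 1.266295
Iteration 2:
  f(1.266295) = -1.303685
  f'(1.266295) = -3.486586
  x_2 = 1.266295 - (-1.303685)/(-3.486586) = 0.892380
Iteration 3:
  f(0.892380) = -0.168782
  f'(0.892380) = -2.563329
  x_3 = 0.892380 - (-0.168782)/(-2.563329) = 0.826535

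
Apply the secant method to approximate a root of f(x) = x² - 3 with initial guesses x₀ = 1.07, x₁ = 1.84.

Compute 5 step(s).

f(x) = x² - 3
x₀ = 1.07, x₁ = 1.84

Secant formula: x_{n+1} = x_n - f(x_n)(x_n - x_{n-1})/(f(x_n) - f(x_{n-1}))

Iteration 1:
  f(1.070000) = -1.855100
  f(1.840000) = 0.385600
  x_2 = 1.840000 - 0.385600×(1.840000 - 1.070000)/(0.385600 - (-1.855100))
       = 1.707491
Iteration 2:
  f(1.840000) = 0.385600
  f(1.707491) = -0.084473
  x_3 = 1.707491 - (-0.084473)×(1.707491 - 1.840000)/(-0.084473 - 0.385600)
       = 1.731303
Iteration 3:
  f(1.707491) = -0.084473
  f(1.731303) = -0.002588
  x_4 = 1.731303 - (-0.002588)×(1.731303 - 1.707491)/(-0.002588 - (-0.084473))
       = 1.732056
Iteration 4:
  f(1.731303) = -0.002588
  f(1.732056) = 0.000018
  x_5 = 1.732056 - 0.000018×(1.732056 - 1.731303)/(0.000018 - (-0.002588))
       = 1.732051
Iteration 5:
  f(1.732056) = 0.000018
  f(1.732051) = 0.000000
  x_6 = 1.732051 - 0.000000×(1.732051 - 1.732056)/(0.000000 - 0.000018)
       = 1.732051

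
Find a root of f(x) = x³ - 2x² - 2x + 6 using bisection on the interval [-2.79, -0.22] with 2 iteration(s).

f(x) = x³ - 2x² - 2x + 6
Initial interval: [-2.79, -0.22]

Iteration 1:
  c_1 = (-2.790000 + (-0.220000))/2 = -1.505000
  f(c_1) = f(-1.505000) = 1.071087
  f(a) × f(c) < 0, new interval: [-2.790000, -1.505000]
Iteration 2:
  c_2 = (-2.790000 + (-1.505000))/2 = -2.147500
  f(c_2) = f(-2.147500) = -8.832259
  f(a) × f(c) ≥ 0, new interval: [-2.147500, -1.505000]

After 2 iteration(s), the approximation is c_2 = -2.147500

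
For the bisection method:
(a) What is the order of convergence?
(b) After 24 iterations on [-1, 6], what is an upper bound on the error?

(a) Bisection has linear (order 1) convergence; the error is halved each step.

(b) Error bound = (b-a)/2^n = (6 - (-1))/2^{24}
    = 7/2^{24}

(a) 1 (linear); (b) error ≤ 4.17e-07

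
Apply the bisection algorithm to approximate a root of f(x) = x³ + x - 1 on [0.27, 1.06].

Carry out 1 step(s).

f(x) = x³ + x - 1
Initial interval: [0.27, 1.06]

Iteration 1:
  c_1 = (0.270000 + 1.060000)/2 = 0.665000
  f(c_1) = f(0.665000) = -0.040920
  f(a) × f(c) ≥ 0, new interval: [0.665000, 1.060000]

After 1 iteration(s), the approximation is c_1 = 0.665000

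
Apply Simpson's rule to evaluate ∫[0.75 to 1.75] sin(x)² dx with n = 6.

f(x) = sin(x)²
a = 0.75, b = 1.75, n = 6
h = (b - a)/n = 0.166667

Simpson's rule: (h/3)[f(x₀) + 4f(x₁) + 2f(x₂) + ... + f(xₙ)]

x_0 = 0.7500, f(x_0) = 0.464631, coefficient = 1
x_1 = 0.9167, f(x_1) = 0.629766, coefficient = 4
x_2 = 1.0833, f(x_2) = 0.780615, coefficient = 2
x_3 = 1.2500, f(x_3) = 0.900572, coefficient = 4
x_4 = 1.4167, f(x_4) = 0.976432, coefficient = 2
x_5 = 1.5833, f(x_5) = 0.999843, coefficient = 4
x_6 = 1.7500, f(x_6) = 0.968228, coefficient = 1

I ≈ (0.166667/3) × 15.067674 = 0.837093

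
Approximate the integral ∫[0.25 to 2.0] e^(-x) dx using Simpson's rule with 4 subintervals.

f(x) = e^(-x)
a = 0.25, b = 2.0, n = 4
h = (b - a)/n = 0.437500

Simpson's rule: (h/3)[f(x₀) + 4f(x₁) + 2f(x₂) + ... + f(xₙ)]

x_0 = 0.2500, f(x_0) = 0.778801, coefficient = 1
x_1 = 0.6875, f(x_1) = 0.502832, coefficient = 4
x_2 = 1.1250, f(x_2) = 0.324652, coefficient = 2
x_3 = 1.5625, f(x_3) = 0.209611, coefficient = 4
x_4 = 2.0000, f(x_4) = 0.135335, coefficient = 1

I ≈ (0.437500/3) × 4.413213 = 0.643594
Exact value: 0.643465
Error: 0.000128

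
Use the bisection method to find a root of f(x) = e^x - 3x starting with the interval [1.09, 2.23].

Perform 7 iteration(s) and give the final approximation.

f(x) = e^x - 3x
Initial interval: [1.09, 2.23]

Iteration 1:
  c_1 = (1.090000 + 2.230000)/2 = 1.660000
  f(c_1) = f(1.660000) = 0.279311
  f(a) × f(c) < 0, new interval: [1.090000, 1.660000]
Iteration 2:
  c_2 = (1.090000 + 1.660000)/2 = 1.375000
  f(c_2) = f(1.375000) = -0.169923
  f(a) × f(c) ≥ 0, new interval: [1.375000, 1.660000]
Iteration 3:
  c_3 = (1.375000 + 1.660000)/2 = 1.517500
  f(c_3) = f(1.517500) = 0.008309
  f(a) × f(c) < 0, new interval: [1.375000, 1.517500]
Iteration 4:
  c_4 = (1.375000 + 1.517500)/2 = 1.446250
  f(c_4) = f(1.446250) = -0.091592
  f(a) × f(c) ≥ 0, new interval: [1.446250, 1.517500]
Iteration 5:
  c_5 = (1.446250 + 1.517500)/2 = 1.481875
  f(c_5) = f(1.481875) = -0.044435
  f(a) × f(c) ≥ 0, new interval: [1.481875, 1.517500]
Iteration 6:
  c_6 = (1.481875 + 1.517500)/2 = 1.499688
  f(c_6) = f(1.499688) = -0.018774
  f(a) × f(c) ≥ 0, new interval: [1.499688, 1.517500]
Iteration 7:
  c_7 = (1.499688 + 1.517500)/2 = 1.508594
  f(c_7) = f(1.508594) = -0.005412
  f(a) × f(c) ≥ 0, new interval: [1.508594, 1.517500]

After 7 iteration(s), the approximation is c_7 = 1.508594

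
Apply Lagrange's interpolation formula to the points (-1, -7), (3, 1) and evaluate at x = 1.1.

Lagrange interpolation formula:
P(x) = Σ yᵢ × Lᵢ(x)
where Lᵢ(x) = Π_{j≠i} (x - xⱼ)/(xᵢ - xⱼ)

L_0(1.1) = (1.1 - 3)/(-1 - 3) = 0.475000
L_1(1.1) = (1.1 - (-1))/(3 - (-1)) = 0.525000

P(1.1) = (-7)×L_0(1.1) + 1×L_1(1.1)
P(1.1) = -2.800000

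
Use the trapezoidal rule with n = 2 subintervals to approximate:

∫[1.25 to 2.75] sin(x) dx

f(x) = sin(x)
a = 1.25, b = 2.75, n = 2
h = (b - a)/n = 0.750000

Trapezoidal rule: (h/2)[f(x₀) + 2f(x₁) + 2f(x₂) + ... + f(xₙ)]

x_0 = 1.2500, f(x_0) = 0.948985, coefficient = 1
x_1 = 2.0000, f(x_1) = 0.909297, coefficient = 2
x_2 = 2.7500, f(x_2) = 0.381661, coefficient = 1

I ≈ (0.750000/2) × 3.149240 = 1.180965
Exact value: 1.239625
Error: 0.058660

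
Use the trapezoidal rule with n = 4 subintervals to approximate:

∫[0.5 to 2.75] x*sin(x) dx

f(x) = x*sin(x)
a = 0.5, b = 2.75, n = 4
h = (b - a)/n = 0.562500

Trapezoidal rule: (h/2)[f(x₀) + 2f(x₁) + 2f(x₂) + ... + f(xₙ)]

x_0 = 0.5000, f(x_0) = 0.239713, coefficient = 1
x_1 = 1.0625, f(x_1) = 0.928173, coefficient = 2
x_2 = 1.6250, f(x_2) = 1.622613, coefficient = 2
x_3 = 2.1875, f(x_3) = 1.784539, coefficient = 2
x_4 = 2.7500, f(x_4) = 1.049568, coefficient = 1

I ≈ (0.562500/2) × 9.959932 = 2.801231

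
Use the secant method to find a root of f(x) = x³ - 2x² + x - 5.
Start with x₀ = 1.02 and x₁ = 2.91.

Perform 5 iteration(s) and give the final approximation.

f(x) = x³ - 2x² + x - 5
x₀ = 1.02, x₁ = 2.91

Secant formula: x_{n+1} = x_n - f(x_n)(x_n - x_{n-1})/(f(x_n) - f(x_{n-1}))

Iteration 1:
  f(1.020000) = -4.999592
  f(2.910000) = 5.615971
  x_2 = 2.910000 - 5.615971×(2.910000 - 1.020000)/(5.615971 - (-4.999592))
       = 1.910130
Iteration 2:
  f(2.910000) = 5.615971
  f(1.910130) = -3.417770
  x_3 = 1.910130 - (-3.417770)×(1.910130 - 2.910000)/(-3.417770 - 5.615971)
       = 2.288415
Iteration 3:
  f(1.910130) = -3.417770
  f(2.288415) = -1.201204
  x_4 = 2.288415 - (-1.201204)×(2.288415 - 1.910130)/(-1.201204 - (-3.417770))
       = 2.493415
Iteration 4:
  f(2.288415) = -1.201204
  f(2.493415) = 0.561035
  x_5 = 2.493415 - 0.561035×(2.493415 - 2.288415)/(0.561035 - (-1.201204))
       = 2.428150
Iteration 5:
  f(2.493415) = 0.561035
  f(2.428150) = -0.047514
  x_6 = 2.428150 - (-0.047514)×(2.428150 - 2.493415)/(-0.047514 - 0.561035)
       = 2.433246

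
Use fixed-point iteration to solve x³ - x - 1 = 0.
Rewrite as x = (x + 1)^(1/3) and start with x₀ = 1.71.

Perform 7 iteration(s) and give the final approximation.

Equation: x³ - x - 1 = 0
Fixed-point form: x = (x + 1)^(1/3)
x₀ = 1.71

x_1 = g(1.710000) = 1.394194
x_2 = g(1.394194) = 1.337785
x_3 = g(1.337785) = 1.327195
x_4 = g(1.327195) = 1.325188
x_5 = g(1.325188) = 1.324807
x_6 = g(1.324807) = 1.324735
x_7 = g(1.324735) = 1.324721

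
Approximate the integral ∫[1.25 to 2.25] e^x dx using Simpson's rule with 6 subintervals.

f(x) = e^x
a = 1.25, b = 2.25, n = 6
h = (b - a)/n = 0.166667

Simpson's rule: (h/3)[f(x₀) + 4f(x₁) + 2f(x₂) + ... + f(xₙ)]

x_0 = 1.2500, f(x_0) = 3.490343, coefficient = 1
x_1 = 1.4167, f(x_1) = 4.123353, coefficient = 4
x_2 = 1.5833, f(x_2) = 4.871166, coefficient = 2
x_3 = 1.7500, f(x_3) = 5.754603, coefficient = 4
x_4 = 1.9167, f(x_4) = 6.798260, coefficient = 2
x_5 = 2.0833, f(x_5) = 8.031195, coefficient = 4
x_6 = 2.2500, f(x_6) = 9.487736, coefficient = 1

I ≈ (0.166667/3) × 107.953533 = 5.997419
Exact value: 5.997393
Error: 0.000026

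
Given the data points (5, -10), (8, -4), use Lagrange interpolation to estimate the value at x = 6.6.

Lagrange interpolation formula:
P(x) = Σ yᵢ × Lᵢ(x)
where Lᵢ(x) = Π_{j≠i} (x - xⱼ)/(xᵢ - xⱼ)

L_0(6.6) = (6.6 - 8)/(5 - 8) = 0.466667
L_1(6.6) = (6.6 - 5)/(8 - 5) = 0.533333

P(6.6) = (-10)×L_0(6.6) + (-4)×L_1(6.6)
P(6.6) = -6.800000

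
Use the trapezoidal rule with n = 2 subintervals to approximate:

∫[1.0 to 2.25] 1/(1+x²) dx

f(x) = 1/(1+x²)
a = 1.0, b = 2.25, n = 2
h = (b - a)/n = 0.625000

Trapezoidal rule: (h/2)[f(x₀) + 2f(x₁) + 2f(x₂) + ... + f(xₙ)]

x_0 = 1.0000, f(x_0) = 0.500000, coefficient = 1
x_1 = 1.6250, f(x_1) = 0.274678, coefficient = 2
x_2 = 2.2500, f(x_2) = 0.164948, coefficient = 1

I ≈ (0.625000/2) × 1.214305 = 0.379470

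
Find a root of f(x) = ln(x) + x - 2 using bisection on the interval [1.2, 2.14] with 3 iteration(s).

f(x) = ln(x) + x - 2
Initial interval: [1.2, 2.14]

Iteration 1:
  c_1 = (1.200000 + 2.140000)/2 = 1.670000
  f(c_1) = f(1.670000) = 0.182824
  f(a) × f(c) < 0, new interval: [1.200000, 1.670000]
Iteration 2:
  c_2 = (1.200000 + 1.670000)/2 = 1.435000
  f(c_2) = f(1.435000) = -0.203835
  f(a) × f(c) ≥ 0, new interval: [1.435000, 1.670000]
Iteration 3:
  c_3 = (1.435000 + 1.670000)/2 = 1.552500
  f(c_3) = f(1.552500) = -0.007633
  f(a) × f(c) ≥ 0, new interval: [1.552500, 1.670000]

After 3 iteration(s), the approximation is c_3 = 1.552500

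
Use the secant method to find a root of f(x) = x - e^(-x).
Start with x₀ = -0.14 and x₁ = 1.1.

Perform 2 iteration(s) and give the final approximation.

f(x) = x - e^(-x)
x₀ = -0.14, x₁ = 1.1

Secant formula: x_{n+1} = x_n - f(x_n)(x_n - x_{n-1})/(f(x_n) - f(x_{n-1}))

Iteration 1:
  f(-0.140000) = -1.290274
  f(1.100000) = 0.767129
  x_2 = 1.100000 - 0.767129×(1.100000 - (-0.140000))/(0.767129 - (-1.290274))
       = 0.637650
Iteration 2:
  f(1.100000) = 0.767129
  f(0.637650) = 0.109117
  x_3 = 0.637650 - 0.109117×(0.637650 - 1.100000)/(0.109117 - 0.767129)
       = 0.560979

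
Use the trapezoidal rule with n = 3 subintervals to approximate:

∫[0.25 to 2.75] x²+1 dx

f(x) = x²+1
a = 0.25, b = 2.75, n = 3
h = (b - a)/n = 0.833333

Trapezoidal rule: (h/2)[f(x₀) + 2f(x₁) + 2f(x₂) + ... + f(xₙ)]

x_0 = 0.2500, f(x_0) = 1.062500, coefficient = 1
x_1 = 1.0833, f(x_1) = 2.173611, coefficient = 2
x_2 = 1.9167, f(x_2) = 4.673611, coefficient = 2
x_3 = 2.7500, f(x_3) = 8.562500, coefficient = 1

I ≈ (0.833333/2) × 23.319444 = 9.716435
Exact value: 9.427083
Error: 0.289352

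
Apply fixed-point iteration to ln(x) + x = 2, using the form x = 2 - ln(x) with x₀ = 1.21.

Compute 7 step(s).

Equation: ln(x) + x = 2
Fixed-point form: x = 2 - ln(x)
x₀ = 1.21

x_1 = g(1.210000) = 1.809380
x_2 = g(1.809380) = 1.407016
x_3 = g(1.407016) = 1.658529
x_4 = g(1.658529) = 1.494069
x_5 = g(1.494069) = 1.598497
x_6 = g(1.598497) = 1.530936
x_7 = g(1.530936) = 1.574120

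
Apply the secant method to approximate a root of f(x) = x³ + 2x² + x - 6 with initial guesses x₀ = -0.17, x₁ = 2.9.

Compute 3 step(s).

f(x) = x³ + 2x² + x - 6
x₀ = -0.17, x₁ = 2.9

Secant formula: x_{n+1} = x_n - f(x_n)(x_n - x_{n-1})/(f(x_n) - f(x_{n-1}))

Iteration 1:
  f(-0.170000) = -6.117113
  f(2.900000) = 38.109000
  x_2 = 2.900000 - 38.109000×(2.900000 - (-0.170000))/(38.109000 - (-6.117113))
       = 0.254626
Iteration 2:
  f(2.900000) = 38.109000
  f(0.254626) = -5.599198
  x_3 = 0.254626 - (-5.599198)×(0.254626 - 2.900000)/(-5.599198 - 38.109000)
       = 0.593509
Iteration 3:
  f(0.254626) = -5.599198
  f(0.593509) = -4.492921
  x_4 = 0.593509 - (-4.492921)×(0.593509 - 0.254626)/(-4.492921 - (-5.599198))
       = 1.969815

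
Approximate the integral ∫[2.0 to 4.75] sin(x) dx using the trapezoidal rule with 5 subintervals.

f(x) = sin(x)
a = 2.0, b = 4.75, n = 5
h = (b - a)/n = 0.550000

Trapezoidal rule: (h/2)[f(x₀) + 2f(x₁) + 2f(x₂) + ... + f(xₙ)]

x_0 = 2.0000, f(x_0) = 0.909297, coefficient = 1
x_1 = 2.5500, f(x_1) = 0.557684, coefficient = 2
x_2 = 3.1000, f(x_2) = 0.041581, coefficient = 2
x_3 = 3.6500, f(x_3) = -0.486787, coefficient = 2
x_4 = 4.2000, f(x_4) = -0.871576, coefficient = 2
x_5 = 4.7500, f(x_5) = -0.999293, coefficient = 1

I ≈ (0.550000/2) × -1.608191 = -0.442253
Exact value: -0.453749
Error: 0.011496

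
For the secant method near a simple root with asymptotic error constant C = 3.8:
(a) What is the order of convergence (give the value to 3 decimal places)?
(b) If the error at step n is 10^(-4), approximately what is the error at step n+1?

(a) Secant method has superlinear convergence with order φ = (1+√5)/2 ≈ 1.618.
    This means |e_{n+1}| ≈ C|e_n|^1.618.

(b) With |e_n| = 10^(-4) and C = 3.8:
    |e_{n+1}| ≈ 3.8 × (10^(-4))^1.618 = 3.8 × 10^(-6.47)

(a) ≈ 1.618 (golden ratio); (b) |e_{n+1}| ≈ 1.281e-06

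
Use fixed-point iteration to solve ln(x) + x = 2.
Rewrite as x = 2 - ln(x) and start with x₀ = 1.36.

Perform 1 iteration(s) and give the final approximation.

Equation: ln(x) + x = 2
Fixed-point form: x = 2 - ln(x)
x₀ = 1.36

x_1 = g(1.360000) = 1.692515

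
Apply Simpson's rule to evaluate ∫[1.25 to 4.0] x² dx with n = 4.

f(x) = x²
a = 1.25, b = 4.0, n = 4
h = (b - a)/n = 0.687500

Simpson's rule: (h/3)[f(x₀) + 4f(x₁) + 2f(x₂) + ... + f(xₙ)]

x_0 = 1.2500, f(x_0) = 1.562500, coefficient = 1
x_1 = 1.9375, f(x_1) = 3.753906, coefficient = 4
x_2 = 2.6250, f(x_2) = 6.890625, coefficient = 2
x_3 = 3.3125, f(x_3) = 10.972656, coefficient = 4
x_4 = 4.0000, f(x_4) = 16.000000, coefficient = 1

I ≈ (0.687500/3) × 90.250000 = 20.682292
Exact value: 20.682292
Error: 0.000000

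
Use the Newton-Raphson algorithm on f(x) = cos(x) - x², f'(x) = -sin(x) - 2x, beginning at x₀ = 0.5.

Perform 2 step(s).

f(x) = cos(x) - x²
f'(x) = -sin(x) - 2x
x₀ = 0.5

Newton-Raphson formula: x_{n+1} = x_n - f(x_n)/f'(x_n)

Iteration 1:
  f(0.500000) = 0.627583
  f'(0.500000) = -1.479426
  x_1 = 0.500000 - 0.627583/(-1.479426) = 0.924207
Iteration 2:
  f(0.924207) = -0.251691
  f'(0.924207) = -2.646557
  x_2 = 0.924207 - (-0.251691)/(-2.646557) = 0.829106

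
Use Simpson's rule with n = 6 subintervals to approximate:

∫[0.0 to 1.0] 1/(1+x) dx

f(x) = 1/(1+x)
a = 0.0, b = 1.0, n = 6
h = (b - a)/n = 0.166667

Simpson's rule: (h/3)[f(x₀) + 4f(x₁) + 2f(x₂) + ... + f(xₙ)]

x_0 = 0.0000, f(x_0) = 1.000000, coefficient = 1
x_1 = 0.1667, f(x_1) = 0.857143, coefficient = 4
x_2 = 0.3333, f(x_2) = 0.750000, coefficient = 2
x_3 = 0.5000, f(x_3) = 0.666667, coefficient = 4
x_4 = 0.6667, f(x_4) = 0.600000, coefficient = 2
x_5 = 0.8333, f(x_5) = 0.545455, coefficient = 4
x_6 = 1.0000, f(x_6) = 0.500000, coefficient = 1

I ≈ (0.166667/3) × 12.477056 = 0.693170
Exact value: 0.693147
Error: 0.000023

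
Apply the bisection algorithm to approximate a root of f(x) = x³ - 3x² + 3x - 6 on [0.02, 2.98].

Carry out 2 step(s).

f(x) = x³ - 3x² + 3x - 6
Initial interval: [0.02, 2.98]

Iteration 1:
  c_1 = (0.020000 + 2.980000)/2 = 1.500000
  f(c_1) = f(1.500000) = -4.875000
  f(a) × f(c) ≥ 0, new interval: [1.500000, 2.980000]
Iteration 2:
  c_2 = (1.500000 + 2.980000)/2 = 2.240000
  f(c_2) = f(2.240000) = -3.093376
  f(a) × f(c) ≥ 0, new interval: [2.240000, 2.980000]

After 2 iteration(s), the approximation is c_2 = 2.240000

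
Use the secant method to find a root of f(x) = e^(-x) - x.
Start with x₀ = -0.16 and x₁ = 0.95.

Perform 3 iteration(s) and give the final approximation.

f(x) = e^(-x) - x
x₀ = -0.16, x₁ = 0.95

Secant formula: x_{n+1} = x_n - f(x_n)(x_n - x_{n-1})/(f(x_n) - f(x_{n-1}))

Iteration 1:
  f(-0.160000) = 1.333511
  f(0.950000) = -0.563259
  x_2 = 0.950000 - (-0.563259)×(0.950000 - (-0.160000))/(-0.563259 - 1.333511)
       = 0.620378
Iteration 2:
  f(0.950000) = -0.563259
  f(0.620378) = -0.082637
  x_3 = 0.620378 - (-0.082637)×(0.620378 - 0.950000)/(-0.082637 - (-0.563259))
       = 0.563704
Iteration 3:
  f(0.620378) = -0.082637
  f(0.563704) = 0.005394
  x_4 = 0.563704 - 0.005394×(0.563704 - 0.620378)/(0.005394 - (-0.082637))
       = 0.567176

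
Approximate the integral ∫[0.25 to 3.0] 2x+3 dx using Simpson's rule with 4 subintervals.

f(x) = 2x+3
a = 0.25, b = 3.0, n = 4
h = (b - a)/n = 0.687500

Simpson's rule: (h/3)[f(x₀) + 4f(x₁) + 2f(x₂) + ... + f(xₙ)]

x_0 = 0.2500, f(x_0) = 3.500000, coefficient = 1
x_1 = 0.9375, f(x_1) = 4.875000, coefficient = 4
x_2 = 1.6250, f(x_2) = 6.250000, coefficient = 2
x_3 = 2.3125, f(x_3) = 7.625000, coefficient = 4
x_4 = 3.0000, f(x_4) = 9.000000, coefficient = 1

I ≈ (0.687500/3) × 75.000000 = 17.187500
Exact value: 17.187500
Error: 0.000000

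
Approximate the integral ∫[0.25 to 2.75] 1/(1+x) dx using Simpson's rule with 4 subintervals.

f(x) = 1/(1+x)
a = 0.25, b = 2.75, n = 4
h = (b - a)/n = 0.625000

Simpson's rule: (h/3)[f(x₀) + 4f(x₁) + 2f(x₂) + ... + f(xₙ)]

x_0 = 0.2500, f(x_0) = 0.800000, coefficient = 1
x_1 = 0.8750, f(x_1) = 0.533333, coefficient = 4
x_2 = 1.5000, f(x_2) = 0.400000, coefficient = 2
x_3 = 2.1250, f(x_3) = 0.320000, coefficient = 4
x_4 = 2.7500, f(x_4) = 0.266667, coefficient = 1

I ≈ (0.625000/3) × 5.280000 = 1.100000
Exact value: 1.098612
Error: 0.001388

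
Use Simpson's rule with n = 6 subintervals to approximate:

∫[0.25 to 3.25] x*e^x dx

f(x) = x*e^x
a = 0.25, b = 3.25, n = 6
h = (b - a)/n = 0.500000

Simpson's rule: (h/3)[f(x₀) + 4f(x₁) + 2f(x₂) + ... + f(xₙ)]

x_0 = 0.2500, f(x_0) = 0.321006, coefficient = 1
x_1 = 0.7500, f(x_1) = 1.587750, coefficient = 4
x_2 = 1.2500, f(x_2) = 4.362929, coefficient = 2
x_3 = 1.7500, f(x_3) = 10.070555, coefficient = 4
x_4 = 2.2500, f(x_4) = 21.347406, coefficient = 2
x_5 = 2.7500, f(x_5) = 43.017238, coefficient = 4
x_6 = 3.2500, f(x_6) = 83.818605, coefficient = 1

I ≈ (0.500000/3) × 354.262449 = 59.043742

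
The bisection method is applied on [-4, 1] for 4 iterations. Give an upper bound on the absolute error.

Bisection error bound: |error| ≤ (b-a)/2^n
|error| ≤ (1 - (-4))/2^4 = 5/2^4
|error| ≤ 0.3125000000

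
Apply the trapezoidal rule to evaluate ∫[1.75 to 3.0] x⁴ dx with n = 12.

f(x) = x⁴
a = 1.75, b = 3.0, n = 12
h = (b - a)/n = 0.104167

Trapezoidal rule: (h/2)[f(x₀) + 2f(x₁) + 2f(x₂) + ... + f(xₙ)]

x_0 = 1.7500, f(x_0) = 9.378906, coefficient = 1
x_1 = 1.8542, f(x_1) = 11.819390, coefficient = 2
x_2 = 1.9583, f(x_2) = 14.707758, coefficient = 2
x_3 = 2.0625, f(x_3) = 18.095718, coefficient = 2
x_4 = 2.1667, f(x_4) = 22.037809, coefficient = 2
x_5 = 2.2708, f(x_5) = 26.591390, coefficient = 2
x_6 = 2.3750, f(x_6) = 31.816650, coefficient = 2
x_7 = 2.4792, f(x_7) = 37.776602, coefficient = 2
x_8 = 2.5833, f(x_8) = 44.537085, coefficient = 2
x_9 = 2.6875, f(x_9) = 52.166763, coefficient = 2
x_10 = 2.7917, f(x_10) = 60.737127, coefficient = 2
x_11 = 2.8958, f(x_11) = 70.322492, coefficient = 2
x_12 = 3.0000, f(x_12) = 81.000000, coefficient = 1

I ≈ (0.104167/2) × 871.596477 = 45.395650
Exact value: 45.317383
Error: 0.078267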